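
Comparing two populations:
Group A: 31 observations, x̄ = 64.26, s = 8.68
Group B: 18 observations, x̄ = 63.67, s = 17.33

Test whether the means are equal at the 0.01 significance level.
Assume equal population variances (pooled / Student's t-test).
Student's two-sample t-test (equal variances):
H₀: μ₁ = μ₂
H₁: μ₁ ≠ μ₂
df = n₁ + n₂ - 2 = 47
Pooled variance s_p² = [(n₁-1)s₁² + (n₂-1)s₂²] / (n₁ + n₂ - 2) = [(30)(8.68²) + (17)(17.33²)] / 47 = 156.7205
SE = √(s_p²(1/n₁ + 1/n₂)) = √(156.7205 × (1/31 + 1/18)) = 3.7097
t = (x̄₁ - x̄₂) / SE = (64.26 - 63.67) / 3.7097 = 0.59 / 3.7097 = 0.159
p-value = 0.8743

Since p-value > α = 0.01, we fail to reject H₀.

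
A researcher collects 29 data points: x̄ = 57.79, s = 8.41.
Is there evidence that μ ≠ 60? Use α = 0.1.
One-sample t-test:
H₀: μ = 60
H₁: μ ≠ 60
df = n - 1 = 28
t = (x̄ - μ₀) / (s/√n) = (57.79 - 60) / (8.41/√29) = -1.415
p-value = 0.1681

Since p-value > α = 0.1, we fail to reject H₀.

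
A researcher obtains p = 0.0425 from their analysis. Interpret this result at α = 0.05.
Since p = 0.0425 < α = 0.05, reject H₀.
There is sufficient evidence to reject the null hypothesis; the result is statistically significant at the 0.05 level.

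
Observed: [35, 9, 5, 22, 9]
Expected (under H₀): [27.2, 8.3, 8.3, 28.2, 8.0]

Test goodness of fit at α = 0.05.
Chi-square goodness of fit test:
H₀: observed counts match expected distribution
H₁: observed counts differ from expected distribution
df = k - 1 = 4
χ² = Σ(O - E)²/E
   = (35 - 27.2)²/27.2 + (9 - 8.3)²/8.3 + (5 - 8.3)²/8.3 + (22 - 28.2)²/28.2 + (9 - 8.0)²/8.0
   = 2.237 + 0.059 + 1.312 + 1.363 + 0.125
   = 5.10
p-value = 0.2776

Since p-value > α = 0.05, we fail to reject H₀.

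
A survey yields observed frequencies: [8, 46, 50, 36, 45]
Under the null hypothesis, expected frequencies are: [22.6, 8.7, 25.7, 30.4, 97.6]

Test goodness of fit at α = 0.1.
Chi-square goodness of fit test:
H₀: observed counts match expected distribution
H₁: observed counts differ from expected distribution
df = k - 1 = 4
χ² = Σ(O - E)²/E
   = (8 - 22.6)²/22.6 + (46 - 8.7)²/8.7 + (50 - 25.7)²/25.7 + (36 - 30.4)²/30.4 + (45 - 97.6)²/97.6
   = 9.432 + 159.918 + 22.976 + 1.032 + 28.348
   = 221.71
p-value < 0.0001

Since p-value < α = 0.1, we reject H₀.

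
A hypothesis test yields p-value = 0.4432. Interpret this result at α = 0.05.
Since p = 0.4432 > α = 0.05, fail to reject H₀.
There is insufficient evidence to reject the null hypothesis; the result is not statistically significant at the 0.05 level.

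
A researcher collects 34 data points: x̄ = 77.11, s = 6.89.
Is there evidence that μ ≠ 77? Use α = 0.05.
One-sample t-test:
H₀: μ = 77
H₁: μ ≠ 77
df = n - 1 = 33
t = (x̄ - μ₀) / (s/√n) = (77.11 - 77) / (6.89/√34) = 0.093
p-value = 0.9264

Since p-value > α = 0.05, we fail to reject H₀.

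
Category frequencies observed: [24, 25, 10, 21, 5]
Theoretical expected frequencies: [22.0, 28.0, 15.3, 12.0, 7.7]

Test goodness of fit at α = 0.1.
Chi-square goodness of fit test:
H₀: observed counts match expected distribution
H₁: observed counts differ from expected distribution
df = k - 1 = 4
χ² = Σ(O - E)²/E
   = (24 - 22.0)²/22.0 + (25 - 28.0)²/28.0 + (10 - 15.3)²/15.3 + (21 - 12.0)²/12.0 + (5 - 7.7)²/7.7
   = 0.182 + 0.321 + 1.836 + 6.750 + 0.947
   = 10.04
p-value = 0.0398

Since p-value < α = 0.1, we reject H₀.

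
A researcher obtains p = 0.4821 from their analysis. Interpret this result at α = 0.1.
Since p = 0.4821 > α = 0.1, fail to reject H₀.
There is insufficient evidence to reject the null hypothesis; the result is not statistically significant at the 0.1 level.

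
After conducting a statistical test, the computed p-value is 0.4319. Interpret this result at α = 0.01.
Since p = 0.4319 > α = 0.01, fail to reject H₀.
There is insufficient evidence to reject the null hypothesis; the result is not statistically significant at the 0.01 level.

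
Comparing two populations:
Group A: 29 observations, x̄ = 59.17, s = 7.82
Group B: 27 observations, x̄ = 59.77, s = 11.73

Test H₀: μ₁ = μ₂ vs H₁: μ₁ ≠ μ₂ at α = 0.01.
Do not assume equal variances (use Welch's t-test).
Welch's two-sample t-test:
H₀: μ₁ = μ₂
H₁: μ₁ ≠ μ₂
s₁²/n₁ = 7.82²/29 = 2.1087,  s₂²/n₂ = 11.73²/27 = 5.0960
SE = √(s₁²/n₁ + s₂²/n₂) = √(2.1087 + 5.0960) = 2.6842
df (Welch-Satterthwaite) = (s₁²/n₁ + s₂²/n₂)² / [(s₁²/n₁)²/(n₁-1) + (s₂²/n₂)²/(n₂-1)] ≈ 44.84
t = (x̄₁ - x̄₂) / SE = (59.17 - 59.77) / 2.6842 = -0.60 / 2.6842 = -0.224
p-value = 0.8241

Since p-value > α = 0.01, we fail to reject H₀.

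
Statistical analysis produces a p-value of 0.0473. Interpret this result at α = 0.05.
Since p = 0.0473 < α = 0.05, reject H₀.
There is sufficient evidence to reject the null hypothesis; the result is statistically significant at the 0.05 level.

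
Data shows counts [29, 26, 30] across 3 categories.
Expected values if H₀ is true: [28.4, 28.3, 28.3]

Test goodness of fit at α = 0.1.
Chi-square goodness of fit test:
H₀: observed counts match expected distribution
H₁: observed counts differ from expected distribution
df = k - 1 = 2
χ² = Σ(O - E)²/E
   = (29 - 28.4)²/28.4 + (26 - 28.3)²/28.3 + (30 - 28.3)²/28.3
   = 0.013 + 0.187 + 0.102
   = 0.30
p-value = 0.8600

Since p-value > α = 0.1, we fail to reject H₀.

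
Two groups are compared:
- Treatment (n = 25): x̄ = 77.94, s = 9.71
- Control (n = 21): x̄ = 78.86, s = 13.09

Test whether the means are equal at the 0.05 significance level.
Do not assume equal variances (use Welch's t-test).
Welch's two-sample t-test:
H₀: μ₁ = μ₂
H₁: μ₁ ≠ μ₂
s₁²/n₁ = 9.71²/25 = 3.7714,  s₂²/n₂ = 13.09²/21 = 8.1594
SE = √(s₁²/n₁ + s₂²/n₂) = √(3.7714 + 8.1594) = 3.4541
df (Welch-Satterthwaite) = (s₁²/n₁ + s₂²/n₂)² / [(s₁²/n₁)²/(n₁-1) + (s₂²/n₂)²/(n₂-1)] ≈ 36.30
t = (x̄₁ - x̄₂) / SE = (77.94 - 78.86) / 3.4541 = -0.92 / 3.4541 = -0.266
p-value = 0.7915

Since p-value > α = 0.05, we fail to reject H₀.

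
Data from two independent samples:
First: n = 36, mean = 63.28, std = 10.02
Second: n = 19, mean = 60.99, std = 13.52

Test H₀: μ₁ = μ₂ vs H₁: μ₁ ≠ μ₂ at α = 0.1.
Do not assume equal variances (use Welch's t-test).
Welch's two-sample t-test:
H₀: μ₁ = μ₂
H₁: μ₁ ≠ μ₂
s₁²/n₁ = 10.02²/36 = 2.7889,  s₂²/n₂ = 13.52²/19 = 9.6205
SE = √(s₁²/n₁ + s₂²/n₂) = √(2.7889 + 9.6205) = 3.5227
df (Welch-Satterthwaite) = (s₁²/n₁ + s₂²/n₂)² / [(s₁²/n₁)²/(n₁-1) + (s₂²/n₂)²/(n₂-1)] ≈ 28.71
t = (x̄₁ - x̄₂) / SE = (63.28 - 60.99) / 3.5227 = 2.29 / 3.5227 = 0.650
p-value = 0.5208

Since p-value > α = 0.1, we fail to reject H₀.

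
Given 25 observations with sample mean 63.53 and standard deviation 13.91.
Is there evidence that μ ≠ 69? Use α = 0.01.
One-sample t-test:
H₀: μ = 69
H₁: μ ≠ 69
df = n - 1 = 24
t = (x̄ - μ₀) / (s/√n) = (63.53 - 69) / (13.91/√25) = -1.966
p-value = 0.0609

Since p-value > α = 0.01, we fail to reject H₀.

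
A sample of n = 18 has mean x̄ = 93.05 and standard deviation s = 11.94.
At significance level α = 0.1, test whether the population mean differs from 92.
One-sample t-test:
H₀: μ = 92
H₁: μ ≠ 92
df = n - 1 = 17
t = (x̄ - μ₀) / (s/√n) = (93.05 - 92) / (11.94/√18) = 0.373
p-value = 0.7137

Since p-value > α = 0.1, we fail to reject H₀.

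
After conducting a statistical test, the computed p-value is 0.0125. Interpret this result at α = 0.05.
Since p = 0.0125 < α = 0.05, reject H₀.
There is sufficient evidence to reject the null hypothesis; the result is statistically significant at the 0.05 level.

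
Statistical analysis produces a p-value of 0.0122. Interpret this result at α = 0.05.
Since p = 0.0122 < α = 0.05, reject H₀.
There is sufficient evidence to reject the null hypothesis; the result is statistically significant at the 0.05 level.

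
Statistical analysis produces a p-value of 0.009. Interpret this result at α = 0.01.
Since p = 0.009 < α = 0.01, reject H₀.
There is sufficient evidence to reject the null hypothesis; the result is statistically significant at the 0.01 level.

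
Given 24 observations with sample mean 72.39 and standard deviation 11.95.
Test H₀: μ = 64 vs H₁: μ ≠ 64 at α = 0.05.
One-sample t-test:
H₀: μ = 64
H₁: μ ≠ 64
df = n - 1 = 23
t = (x̄ - μ₀) / (s/√n) = (72.39 - 64) / (11.95/√24) = 3.440
p-value = 0.0022

Since p-value < α = 0.05, we reject H₀.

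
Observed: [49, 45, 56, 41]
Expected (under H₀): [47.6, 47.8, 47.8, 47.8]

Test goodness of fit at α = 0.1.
Chi-square goodness of fit test:
H₀: observed counts match expected distribution
H₁: observed counts differ from expected distribution
df = k - 1 = 3
χ² = Σ(O - E)²/E
   = (49 - 47.6)²/47.6 + (45 - 47.8)²/47.8 + (56 - 47.8)²/47.8 + (41 - 47.8)²/47.8
   = 0.041 + 0.164 + 1.407 + 0.967
   = 2.58
p-value = 0.4611

Since p-value > α = 0.1, we fail to reject H₀.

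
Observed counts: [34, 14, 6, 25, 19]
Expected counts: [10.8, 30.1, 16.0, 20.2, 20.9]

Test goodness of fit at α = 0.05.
Chi-square goodness of fit test:
H₀: observed counts match expected distribution
H₁: observed counts differ from expected distribution
df = k - 1 = 4
χ² = Σ(O - E)²/E
   = (34 - 10.8)²/10.8 + (14 - 30.1)²/30.1 + (6 - 16.0)²/16.0 + (25 - 20.2)²/20.2 + (19 - 20.9)²/20.9
   = 49.837 + 8.612 + 6.250 + 1.141 + 0.173
   = 66.01
p-value < 0.0001

Since p-value < α = 0.05, we reject H₀.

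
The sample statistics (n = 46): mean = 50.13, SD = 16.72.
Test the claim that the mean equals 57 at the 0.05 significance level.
One-sample t-test:
H₀: μ = 57
H₁: μ ≠ 57
df = n - 1 = 45
t = (x̄ - μ₀) / (s/√n) = (50.13 - 57) / (16.72/√46) = -2.787
p-value = 0.0078

Since p-value < α = 0.05, we reject H₀.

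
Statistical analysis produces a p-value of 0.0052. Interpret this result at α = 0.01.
Since p = 0.0052 < α = 0.01, reject H₀.
There is sufficient evidence to reject the null hypothesis; the result is statistically significant at the 0.01 level.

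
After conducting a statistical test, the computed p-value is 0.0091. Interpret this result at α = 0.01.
Since p = 0.0091 < α = 0.01, reject H₀.
There is sufficient evidence to reject the null hypothesis; the result is statistically significant at the 0.01 level.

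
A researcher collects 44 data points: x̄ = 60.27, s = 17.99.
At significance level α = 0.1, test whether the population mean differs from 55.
One-sample t-test:
H₀: μ = 55
H₁: μ ≠ 55
df = n - 1 = 43
t = (x̄ - μ₀) / (s/√n) = (60.27 - 55) / (17.99/√44) = 1.943
p-value = 0.0586

Since p-value < α = 0.1, we reject H₀.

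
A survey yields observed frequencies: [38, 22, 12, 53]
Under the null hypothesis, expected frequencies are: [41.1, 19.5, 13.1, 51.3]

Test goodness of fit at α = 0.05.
Chi-square goodness of fit test:
H₀: observed counts match expected distribution
H₁: observed counts differ from expected distribution
df = k - 1 = 3
χ² = Σ(O - E)²/E
   = (38 - 41.1)²/41.1 + (22 - 19.5)²/19.5 + (12 - 13.1)²/13.1 + (53 - 51.3)²/51.3
   = 0.234 + 0.321 + 0.092 + 0.056
   = 0.70
p-value = 0.8725

Since p-value > α = 0.05, we fail to reject H₀.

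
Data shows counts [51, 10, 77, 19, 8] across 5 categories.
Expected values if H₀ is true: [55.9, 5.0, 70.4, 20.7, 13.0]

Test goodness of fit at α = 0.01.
Chi-square goodness of fit test:
H₀: observed counts match expected distribution
H₁: observed counts differ from expected distribution
df = k - 1 = 4
χ² = Σ(O - E)²/E
   = (51 - 55.9)²/55.9 + (10 - 5.0)²/5.0 + (77 - 70.4)²/70.4 + (19 - 20.7)²/20.7 + (8 - 13.0)²/13.0
   = 0.430 + 5.000 + 0.619 + 0.140 + 1.923
   = 8.11
p-value = 0.0876

Since p-value > α = 0.01, we fail to reject H₀.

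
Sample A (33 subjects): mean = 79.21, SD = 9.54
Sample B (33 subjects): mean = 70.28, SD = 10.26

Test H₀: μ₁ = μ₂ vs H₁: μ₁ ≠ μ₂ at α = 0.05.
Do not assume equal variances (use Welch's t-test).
Welch's two-sample t-test:
H₀: μ₁ = μ₂
H₁: μ₁ ≠ μ₂
s₁²/n₁ = 9.54²/33 = 2.7579,  s₂²/n₂ = 10.26²/33 = 3.1899
SE = √(s₁²/n₁ + s₂²/n₂) = √(2.7579 + 3.1899) = 2.4388
df (Welch-Satterthwaite) = (s₁²/n₁ + s₂²/n₂)² / [(s₁²/n₁)²/(n₁-1) + (s₂²/n₂)²/(n₂-1)] ≈ 63.66
t = (x̄₁ - x̄₂) / SE = (79.21 - 70.28) / 2.4388 = 8.93 / 2.4388 = 3.662
p-value = 0.0005

Since p-value < α = 0.05, we reject H₀.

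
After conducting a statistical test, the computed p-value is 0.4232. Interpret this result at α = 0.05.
Since p = 0.4232 > α = 0.05, fail to reject H₀.
There is insufficient evidence to reject the null hypothesis; the result is not statistically significant at the 0.05 level.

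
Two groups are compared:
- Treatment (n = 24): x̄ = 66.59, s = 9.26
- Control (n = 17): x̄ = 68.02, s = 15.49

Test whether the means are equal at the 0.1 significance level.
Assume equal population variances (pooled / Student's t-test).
Student's two-sample t-test (equal variances):
H₀: μ₁ = μ₂
H₁: μ₁ ≠ μ₂
df = n₁ + n₂ - 2 = 39
Pooled variance s_p² = [(n₁-1)s₁² + (n₂-1)s₂²] / (n₁ + n₂ - 2) = [(23)(9.26²) + (16)(15.49²)] / 39 = 149.0061
SE = √(s_p²(1/n₁ + 1/n₂)) = √(149.0061 × (1/24 + 1/17)) = 3.8696
t = (x̄₁ - x̄₂) / SE = (66.59 - 68.02) / 3.8696 = -1.43 / 3.8696 = -0.370
p-value = 0.7137

Since p-value > α = 0.1, we fail to reject H₀.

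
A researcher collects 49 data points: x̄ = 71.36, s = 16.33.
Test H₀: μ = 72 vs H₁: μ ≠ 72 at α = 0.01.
One-sample t-test:
H₀: μ = 72
H₁: μ ≠ 72
df = n - 1 = 48
t = (x̄ - μ₀) / (s/√n) = (71.36 - 72) / (16.33/√49) = -0.274
p-value = 0.7850

Since p-value > α = 0.01, we fail to reject H₀.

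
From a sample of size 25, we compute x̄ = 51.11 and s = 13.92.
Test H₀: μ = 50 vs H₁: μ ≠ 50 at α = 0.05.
One-sample t-test:
H₀: μ = 50
H₁: μ ≠ 50
df = n - 1 = 24
t = (x̄ - μ₀) / (s/√n) = (51.11 - 50) / (13.92/√25) = 0.399
p-value = 0.6936

Since p-value > α = 0.05, we fail to reject H₀.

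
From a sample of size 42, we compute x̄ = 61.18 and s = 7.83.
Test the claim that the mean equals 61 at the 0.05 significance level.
One-sample t-test:
H₀: μ = 61
H₁: μ ≠ 61
df = n - 1 = 41
t = (x̄ - μ₀) / (s/√n) = (61.18 - 61) / (7.83/√42) = 0.149
p-value = 0.8823

Since p-value > α = 0.05, we fail to reject H₀.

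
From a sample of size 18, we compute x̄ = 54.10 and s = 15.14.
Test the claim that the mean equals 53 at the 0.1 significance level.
One-sample t-test:
H₀: μ = 53
H₁: μ ≠ 53
df = n - 1 = 17
t = (x̄ - μ₀) / (s/√n) = (54.10 - 53) / (15.14/√18) = 0.308
p-value = 0.7616

Since p-value > α = 0.1, we fail to reject H₀.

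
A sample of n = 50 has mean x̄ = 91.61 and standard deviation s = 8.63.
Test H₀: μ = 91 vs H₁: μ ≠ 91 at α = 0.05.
One-sample t-test:
H₀: μ = 91
H₁: μ ≠ 91
df = n - 1 = 49
t = (x̄ - μ₀) / (s/√n) = (91.61 - 91) / (8.63/√50) = 0.500
p-value = 0.6194

Since p-value > α = 0.05, we fail to reject H₀.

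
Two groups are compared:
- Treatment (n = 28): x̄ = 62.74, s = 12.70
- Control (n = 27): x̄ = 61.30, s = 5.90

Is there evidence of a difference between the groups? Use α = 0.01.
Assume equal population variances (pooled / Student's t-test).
Student's two-sample t-test (equal variances):
H₀: μ₁ = μ₂
H₁: μ₁ ≠ μ₂
df = n₁ + n₂ - 2 = 53
Pooled variance s_p² = [(n₁-1)s₁² + (n₂-1)s₂²] / (n₁ + n₂ - 2) = [(27)(12.70²) + (26)(5.90²)] / 53 = 99.2432
SE = √(s_p²(1/n₁ + 1/n₂)) = √(99.2432 × (1/28 + 1/27)) = 2.6870
t = (x̄₁ - x̄₂) / SE = (62.74 - 61.30) / 2.6870 = 1.44 / 2.6870 = 0.536
p-value = 0.5943

Since p-value > α = 0.01, we fail to reject H₀.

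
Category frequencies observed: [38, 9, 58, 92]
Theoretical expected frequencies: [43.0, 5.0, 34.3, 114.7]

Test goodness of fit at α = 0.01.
Chi-square goodness of fit test:
H₀: observed counts match expected distribution
H₁: observed counts differ from expected distribution
df = k - 1 = 3
χ² = Σ(O - E)²/E
   = (38 - 43.0)²/43.0 + (9 - 5.0)²/5.0 + (58 - 34.3)²/34.3 + (92 - 114.7)²/114.7
   = 0.581 + 3.200 + 16.376 + 4.493
   = 24.65
p-value < 0.0001

Since p-value < α = 0.01, we reject H₀.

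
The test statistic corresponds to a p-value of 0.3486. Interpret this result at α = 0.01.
Since p = 0.3486 > α = 0.01, fail to reject H₀.
There is insufficient evidence to reject the null hypothesis; the result is not statistically significant at the 0.01 level.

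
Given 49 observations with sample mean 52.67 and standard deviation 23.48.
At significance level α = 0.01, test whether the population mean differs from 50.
One-sample t-test:
H₀: μ = 50
H₁: μ ≠ 50
df = n - 1 = 48
t = (x̄ - μ₀) / (s/√n) = (52.67 - 50) / (23.48/√49) = 0.796
p-value = 0.4300

Since p-value > α = 0.01, we fail to reject H₀.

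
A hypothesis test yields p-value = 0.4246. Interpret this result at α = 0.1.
Since p = 0.4246 > α = 0.1, fail to reject H₀.
There is insufficient evidence to reject the null hypothesis; the result is not statistically significant at the 0.1 level.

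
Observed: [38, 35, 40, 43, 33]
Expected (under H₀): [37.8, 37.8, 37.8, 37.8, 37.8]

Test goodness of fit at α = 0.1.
Chi-square goodness of fit test:
H₀: observed counts match expected distribution
H₁: observed counts differ from expected distribution
df = k - 1 = 4
χ² = Σ(O - E)²/E
   = (38 - 37.8)²/37.8 + (35 - 37.8)²/37.8 + (40 - 37.8)²/37.8 + (43 - 37.8)²/37.8 + (33 - 37.8)²/37.8
   = 0.001 + 0.207 + 0.128 + 0.715 + 0.610
   = 1.66
p-value = 0.7977

Since p-value > α = 0.1, we fail to reject H₀.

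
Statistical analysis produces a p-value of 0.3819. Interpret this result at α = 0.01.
Since p = 0.3819 > α = 0.01, fail to reject H₀.
There is insufficient evidence to reject the null hypothesis; the result is not statistically significant at the 0.01 level.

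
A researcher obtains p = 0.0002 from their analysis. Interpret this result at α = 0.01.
Since p = 0.0002 < α = 0.01, reject H₀.
There is sufficient evidence to reject the null hypothesis; the result is statistically significant at the 0.01 level.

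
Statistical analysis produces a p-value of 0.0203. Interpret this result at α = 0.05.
Since p = 0.0203 < α = 0.05, reject H₀.
There is sufficient evidence to reject the null hypothesis; the result is statistically significant at the 0.05 level.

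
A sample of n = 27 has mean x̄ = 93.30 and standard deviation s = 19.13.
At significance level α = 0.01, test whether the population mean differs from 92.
One-sample t-test:
H₀: μ = 92
H₁: μ ≠ 92
df = n - 1 = 26
t = (x̄ - μ₀) / (s/√n) = (93.30 - 92) / (19.13/√27) = 0.353
p-value = 0.7269

Since p-value > α = 0.01, we fail to reject H₀.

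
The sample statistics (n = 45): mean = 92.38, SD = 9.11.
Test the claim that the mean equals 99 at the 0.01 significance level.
One-sample t-test:
H₀: μ = 99
H₁: μ ≠ 99
df = n - 1 = 44
t = (x̄ - μ₀) / (s/√n) = (92.38 - 99) / (9.11/√45) = -4.875
p-value < 0.0001

Since p-value < α = 0.01, we reject H₀.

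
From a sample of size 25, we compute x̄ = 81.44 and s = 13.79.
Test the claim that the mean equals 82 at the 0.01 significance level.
One-sample t-test:
H₀: μ = 82
H₁: μ ≠ 82
df = n - 1 = 24
t = (x̄ - μ₀) / (s/√n) = (81.44 - 82) / (13.79/√25) = -0.203
p-value = 0.8408

Since p-value > α = 0.01, we fail to reject H₀.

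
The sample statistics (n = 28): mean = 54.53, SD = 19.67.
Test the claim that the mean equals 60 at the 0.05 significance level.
One-sample t-test:
H₀: μ = 60
H₁: μ ≠ 60
df = n - 1 = 27
t = (x̄ - μ₀) / (s/√n) = (54.53 - 60) / (19.67/√28) = -1.472
p-value = 0.1527

Since p-value > α = 0.05, we fail to reject H₀.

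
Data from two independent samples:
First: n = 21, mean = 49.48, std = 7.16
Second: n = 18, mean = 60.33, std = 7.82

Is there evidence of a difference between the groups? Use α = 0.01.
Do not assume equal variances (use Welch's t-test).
Welch's two-sample t-test:
H₀: μ₁ = μ₂
H₁: μ₁ ≠ μ₂
s₁²/n₁ = 7.16²/21 = 2.4412,  s₂²/n₂ = 7.82²/18 = 3.3974
SE = √(s₁²/n₁ + s₂²/n₂) = √(2.4412 + 3.3974) = 2.4163
df (Welch-Satterthwaite) = (s₁²/n₁ + s₂²/n₂)² / [(s₁²/n₁)²/(n₁-1) + (s₂²/n₂)²/(n₂-1)] ≈ 34.89
t = (x̄₁ - x̄₂) / SE = (49.48 - 60.33) / 2.4163 = -10.85 / 2.4163 = -4.490
p-value = 0.0001

Since p-value < α = 0.01, we reject H₀.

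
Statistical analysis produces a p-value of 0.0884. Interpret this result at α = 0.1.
Since p = 0.0884 < α = 0.1, reject H₀.
There is sufficient evidence to reject the null hypothesis; the result is statistically significant at the 0.1 level.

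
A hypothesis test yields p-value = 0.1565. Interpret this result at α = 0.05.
Since p = 0.1565 > α = 0.05, fail to reject H₀.
There is insufficient evidence to reject the null hypothesis; the result is not statistically significant at the 0.05 level.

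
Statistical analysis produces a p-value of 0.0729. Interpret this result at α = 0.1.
Since p = 0.0729 < α = 0.1, reject H₀.
There is sufficient evidence to reject the null hypothesis; the result is statistically significant at the 0.1 level.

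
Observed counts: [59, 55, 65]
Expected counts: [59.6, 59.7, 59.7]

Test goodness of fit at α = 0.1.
Chi-square goodness of fit test:
H₀: observed counts match expected distribution
H₁: observed counts differ from expected distribution
df = k - 1 = 2
χ² = Σ(O - E)²/E
   = (59 - 59.6)²/59.6 + (55 - 59.7)²/59.7 + (65 - 59.7)²/59.7
   = 0.006 + 0.370 + 0.471
   = 0.85
p-value = 0.6549

Since p-value > α = 0.1, we fail to reject H₀.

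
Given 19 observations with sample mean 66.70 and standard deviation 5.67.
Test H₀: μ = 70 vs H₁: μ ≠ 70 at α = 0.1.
One-sample t-test:
H₀: μ = 70
H₁: μ ≠ 70
df = n - 1 = 18
t = (x̄ - μ₀) / (s/√n) = (66.70 - 70) / (5.67/√19) = -2.537
p-value = 0.0207

Since p-value < α = 0.1, we reject H₀.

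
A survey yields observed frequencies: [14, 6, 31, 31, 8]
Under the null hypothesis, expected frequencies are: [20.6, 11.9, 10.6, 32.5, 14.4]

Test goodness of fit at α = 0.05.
Chi-square goodness of fit test:
H₀: observed counts match expected distribution
H₁: observed counts differ from expected distribution
df = k - 1 = 4
χ² = Σ(O - E)²/E
   = (14 - 20.6)²/20.6 + (6 - 11.9)²/11.9 + (31 - 10.6)²/10.6 + (31 - 32.5)²/32.5 + (8 - 14.4)²/14.4
   = 2.115 + 2.925 + 39.260 + 0.069 + 2.844
   = 47.21
p-value < 0.0001

Since p-value < α = 0.05, we reject H₀.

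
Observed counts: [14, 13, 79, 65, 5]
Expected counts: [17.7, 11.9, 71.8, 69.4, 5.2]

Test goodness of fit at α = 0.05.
Chi-square goodness of fit test:
H₀: observed counts match expected distribution
H₁: observed counts differ from expected distribution
df = k - 1 = 4
χ² = Σ(O - E)²/E
   = (14 - 17.7)²/17.7 + (13 - 11.9)²/11.9 + (79 - 71.8)²/71.8 + (65 - 69.4)²/69.4 + (5 - 5.2)²/5.2
   = 0.773 + 0.102 + 0.722 + 0.279 + 0.008
   = 1.88
p-value = 0.7571

Since p-value > α = 0.05, we fail to reject H₀.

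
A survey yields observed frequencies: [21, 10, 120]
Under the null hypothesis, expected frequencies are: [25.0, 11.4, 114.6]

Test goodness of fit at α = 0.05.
Chi-square goodness of fit test:
H₀: observed counts match expected distribution
H₁: observed counts differ from expected distribution
df = k - 1 = 2
χ² = Σ(O - E)²/E
   = (21 - 25.0)²/25.0 + (10 - 11.4)²/11.4 + (120 - 114.6)²/114.6
   = 0.640 + 0.172 + 0.254
   = 1.07
p-value = 0.5867

Since p-value > α = 0.05, we fail to reject H₀.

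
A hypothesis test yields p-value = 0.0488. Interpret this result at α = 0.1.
Since p = 0.0488 < α = 0.1, reject H₀.
There is sufficient evidence to reject the null hypothesis; the result is statistically significant at the 0.1 level.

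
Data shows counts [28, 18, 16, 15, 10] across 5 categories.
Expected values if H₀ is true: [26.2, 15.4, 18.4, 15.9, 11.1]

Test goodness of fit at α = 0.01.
Chi-square goodness of fit test:
H₀: observed counts match expected distribution
H₁: observed counts differ from expected distribution
df = k - 1 = 4
χ² = Σ(O - E)²/E
   = (28 - 26.2)²/26.2 + (18 - 15.4)²/15.4 + (16 - 18.4)²/18.4 + (15 - 15.9)²/15.9 + (10 - 11.1)²/11.1
   = 0.124 + 0.439 + 0.313 + 0.051 + 0.109
   = 1.04
p-value = 0.9043

Since p-value > α = 0.01, we fail to reject H₀.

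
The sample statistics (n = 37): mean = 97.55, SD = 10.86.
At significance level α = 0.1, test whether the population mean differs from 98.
One-sample t-test:
H₀: μ = 98
H₁: μ ≠ 98
df = n - 1 = 36
t = (x̄ - μ₀) / (s/√n) = (97.55 - 98) / (10.86/√37) = -0.252
p-value = 0.8024

Since p-value > α = 0.1, we fail to reject H₀.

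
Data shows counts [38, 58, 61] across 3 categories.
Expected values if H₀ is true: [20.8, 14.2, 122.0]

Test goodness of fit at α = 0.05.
Chi-square goodness of fit test:
H₀: observed counts match expected distribution
H₁: observed counts differ from expected distribution
df = k - 1 = 2
χ² = Σ(O - E)²/E
   = (38 - 20.8)²/20.8 + (58 - 14.2)²/14.2 + (61 - 122.0)²/122.0
   = 14.223 + 135.101 + 30.500
   = 179.82
p-value < 0.0001

Since p-value < α = 0.05, we reject H₀.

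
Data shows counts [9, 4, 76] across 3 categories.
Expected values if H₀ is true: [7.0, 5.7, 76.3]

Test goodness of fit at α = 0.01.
Chi-square goodness of fit test:
H₀: observed counts match expected distribution
H₁: observed counts differ from expected distribution
df = k - 1 = 2
χ² = Σ(O - E)²/E
   = (9 - 7.0)²/7.0 + (4 - 5.7)²/5.7 + (76 - 76.3)²/76.3
   = 0.571 + 0.507 + 0.001
   = 1.08
p-value = 0.5829

Since p-value > α = 0.01, we fail to reject H₀.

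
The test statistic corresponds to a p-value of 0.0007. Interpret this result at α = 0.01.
Since p = 0.0007 < α = 0.01, reject H₀.
There is sufficient evidence to reject the null hypothesis; the result is statistically significant at the 0.01 level.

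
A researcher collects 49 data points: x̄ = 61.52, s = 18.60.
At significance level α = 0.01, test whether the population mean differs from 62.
One-sample t-test:
H₀: μ = 62
H₁: μ ≠ 62
df = n - 1 = 48
t = (x̄ - μ₀) / (s/√n) = (61.52 - 62) / (18.60/√49) = -0.181
p-value = 0.8574

Since p-value > α = 0.01, we fail to reject H₀.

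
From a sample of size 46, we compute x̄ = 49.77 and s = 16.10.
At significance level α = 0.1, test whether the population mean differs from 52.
One-sample t-test:
H₀: μ = 52
H₁: μ ≠ 52
df = n - 1 = 45
t = (x̄ - μ₀) / (s/√n) = (49.77 - 52) / (16.10/√46) = -0.939
p-value = 0.3525

Since p-value > α = 0.1, we fail to reject H₀.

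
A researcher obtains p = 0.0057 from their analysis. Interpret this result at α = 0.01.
Since p = 0.0057 < α = 0.01, reject H₀.
There is sufficient evidence to reject the null hypothesis; the result is statistically significant at the 0.01 level.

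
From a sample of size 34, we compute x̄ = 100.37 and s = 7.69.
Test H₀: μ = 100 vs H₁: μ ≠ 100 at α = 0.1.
One-sample t-test:
H₀: μ = 100
H₁: μ ≠ 100
df = n - 1 = 33
t = (x̄ - μ₀) / (s/√n) = (100.37 - 100) / (7.69/√34) = 0.281
p-value = 0.7808

Since p-value > α = 0.1, we fail to reject H₀.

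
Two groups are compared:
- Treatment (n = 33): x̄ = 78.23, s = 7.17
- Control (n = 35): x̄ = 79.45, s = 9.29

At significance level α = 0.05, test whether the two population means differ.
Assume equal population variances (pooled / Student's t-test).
Student's two-sample t-test (equal variances):
H₀: μ₁ = μ₂
H₁: μ₁ ≠ μ₂
df = n₁ + n₂ - 2 = 66
Pooled variance s_p² = [(n₁-1)s₁² + (n₂-1)s₂²] / (n₁ + n₂ - 2) = [(32)(7.17²) + (34)(9.29²)] / 66 = 69.3852
SE = √(s_p²(1/n₁ + 1/n₂)) = √(69.3852 × (1/33 + 1/35)) = 2.0211
t = (x̄₁ - x̄₂) / SE = (78.23 - 79.45) / 2.0211 = -1.22 / 2.0211 = -0.604
p-value = 0.5482

Since p-value > α = 0.05, we fail to reject H₀.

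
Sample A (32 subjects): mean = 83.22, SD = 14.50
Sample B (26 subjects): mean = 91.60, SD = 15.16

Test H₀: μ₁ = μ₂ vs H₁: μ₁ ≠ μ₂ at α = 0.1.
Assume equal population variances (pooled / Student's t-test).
Student's two-sample t-test (equal variances):
H₀: μ₁ = μ₂
H₁: μ₁ ≠ μ₂
df = n₁ + n₂ - 2 = 56
Pooled variance s_p² = [(n₁-1)s₁² + (n₂-1)s₂²] / (n₁ + n₂ - 2) = [(31)(14.50²) + (25)(15.16²)] / 56 = 218.9891
SE = √(s_p²(1/n₁ + 1/n₂)) = √(218.9891 × (1/32 + 1/26)) = 3.9072
t = (x̄₁ - x̄₂) / SE = (83.22 - 91.60) / 3.9072 = -8.38 / 3.9072 = -2.145
p-value = 0.0363

Since p-value < α = 0.1, we reject H₀.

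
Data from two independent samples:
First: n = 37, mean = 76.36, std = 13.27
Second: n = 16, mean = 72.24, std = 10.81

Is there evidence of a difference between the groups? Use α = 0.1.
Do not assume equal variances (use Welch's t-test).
Welch's two-sample t-test:
H₀: μ₁ = μ₂
H₁: μ₁ ≠ μ₂
s₁²/n₁ = 13.27²/37 = 4.7593,  s₂²/n₂ = 10.81²/16 = 7.3035
SE = √(s₁²/n₁ + s₂²/n₂) = √(4.7593 + 7.3035) = 3.4732
df (Welch-Satterthwaite) = (s₁²/n₁ + s₂²/n₂)² / [(s₁²/n₁)²/(n₁-1) + (s₂²/n₂)²/(n₂-1)] ≈ 34.77
t = (x̄₁ - x̄₂) / SE = (76.36 - 72.24) / 3.4732 = 4.12 / 3.4732 = 1.186
p-value = 0.2436

Since p-value > α = 0.1, we fail to reject H₀.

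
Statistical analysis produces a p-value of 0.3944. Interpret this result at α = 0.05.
Since p = 0.3944 > α = 0.05, fail to reject H₀.
There is insufficient evidence to reject the null hypothesis; the result is not statistically significant at the 0.05 level.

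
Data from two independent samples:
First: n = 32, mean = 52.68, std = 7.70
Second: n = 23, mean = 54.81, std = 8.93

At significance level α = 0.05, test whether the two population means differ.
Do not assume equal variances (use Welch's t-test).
Welch's two-sample t-test:
H₀: μ₁ = μ₂
H₁: μ₁ ≠ μ₂
s₁²/n₁ = 7.70²/32 = 1.8528,  s₂²/n₂ = 8.93²/23 = 3.4672
SE = √(s₁²/n₁ + s₂²/n₂) = √(1.8528 + 3.4672) = 2.3065
df (Welch-Satterthwaite) = (s₁²/n₁ + s₂²/n₂)² / [(s₁²/n₁)²/(n₁-1) + (s₂²/n₂)²/(n₂-1)] ≈ 43.07
t = (x̄₁ - x̄₂) / SE = (52.68 - 54.81) / 2.3065 = -2.13 / 2.3065 = -0.923
p-value = 0.3609

Since p-value > α = 0.05, we fail to reject H₀.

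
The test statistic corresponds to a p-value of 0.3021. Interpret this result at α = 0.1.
Since p = 0.3021 > α = 0.1, fail to reject H₀.
There is insufficient evidence to reject the null hypothesis; the result is not statistically significant at the 0.1 level.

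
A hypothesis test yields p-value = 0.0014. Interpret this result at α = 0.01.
Since p = 0.0014 < α = 0.01, reject H₀.
There is sufficient evidence to reject the null hypothesis; the result is statistically significant at the 0.01 level.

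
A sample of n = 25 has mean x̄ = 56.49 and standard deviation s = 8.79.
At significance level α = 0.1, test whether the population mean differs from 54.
One-sample t-test:
H₀: μ = 54
H₁: μ ≠ 54
df = n - 1 = 24
t = (x̄ - μ₀) / (s/√n) = (56.49 - 54) / (8.79/√25) = 1.416
p-value = 0.1695

Since p-value > α = 0.1, we fail to reject H₀.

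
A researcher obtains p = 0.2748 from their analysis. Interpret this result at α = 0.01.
Since p = 0.2748 > α = 0.01, fail to reject H₀.
There is insufficient evidence to reject the null hypothesis; the result is not statistically significant at the 0.01 level.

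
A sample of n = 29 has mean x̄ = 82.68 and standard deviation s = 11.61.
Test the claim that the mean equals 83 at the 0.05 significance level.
One-sample t-test:
H₀: μ = 83
H₁: μ ≠ 83
df = n - 1 = 28
t = (x̄ - μ₀) / (s/√n) = (82.68 - 83) / (11.61/√29) = -0.148
p-value = 0.8831

Since p-value > α = 0.05, we fail to reject H₀.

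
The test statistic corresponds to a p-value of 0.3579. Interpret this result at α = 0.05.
Since p = 0.3579 > α = 0.05, fail to reject H₀.
There is insufficient evidence to reject the null hypothesis; the result is not statistically significant at the 0.05 level.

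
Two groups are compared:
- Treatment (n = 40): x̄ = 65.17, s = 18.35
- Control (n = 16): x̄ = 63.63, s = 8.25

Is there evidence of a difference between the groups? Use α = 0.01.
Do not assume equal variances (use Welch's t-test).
Welch's two-sample t-test:
H₀: μ₁ = μ₂
H₁: μ₁ ≠ μ₂
s₁²/n₁ = 18.35²/40 = 8.4181,  s₂²/n₂ = 8.25²/16 = 4.2539
SE = √(s₁²/n₁ + s₂²/n₂) = √(8.4181 + 4.2539) = 3.5598
df (Welch-Satterthwaite) = (s₁²/n₁ + s₂²/n₂)² / [(s₁²/n₁)²/(n₁-1) + (s₂²/n₂)²/(n₂-1)] ≈ 53.11
t = (x̄₁ - x̄₂) / SE = (65.17 - 63.63) / 3.5598 = 1.54 / 3.5598 = 0.433
p-value = 0.6670

Since p-value > α = 0.01, we fail to reject H₀.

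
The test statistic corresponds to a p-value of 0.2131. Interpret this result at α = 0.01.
Since p = 0.2131 > α = 0.01, fail to reject H₀.
There is insufficient evidence to reject the null hypothesis; the result is not statistically significant at the 0.01 level.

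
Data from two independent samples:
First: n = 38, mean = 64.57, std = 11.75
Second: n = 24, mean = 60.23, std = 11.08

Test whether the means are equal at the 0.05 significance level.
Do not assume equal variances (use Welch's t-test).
Welch's two-sample t-test:
H₀: μ₁ = μ₂
H₁: μ₁ ≠ μ₂
s₁²/n₁ = 11.75²/38 = 3.6332,  s₂²/n₂ = 11.08²/24 = 5.1153
SE = √(s₁²/n₁ + s₂²/n₂) = √(3.6332 + 5.1153) = 2.9578
df (Welch-Satterthwaite) = (s₁²/n₁ + s₂²/n₂)² / [(s₁²/n₁)²/(n₁-1) + (s₂²/n₂)²/(n₂-1)] ≈ 51.21
t = (x̄₁ - x̄₂) / SE = (64.57 - 60.23) / 2.9578 = 4.34 / 2.9578 = 1.467
p-value = 0.1484

Since p-value > α = 0.05, we fail to reject H₀.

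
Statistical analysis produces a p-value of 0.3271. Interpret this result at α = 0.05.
Since p = 0.3271 > α = 0.05, fail to reject H₀.
There is insufficient evidence to reject the null hypothesis; the result is not statistically significant at the 0.05 level.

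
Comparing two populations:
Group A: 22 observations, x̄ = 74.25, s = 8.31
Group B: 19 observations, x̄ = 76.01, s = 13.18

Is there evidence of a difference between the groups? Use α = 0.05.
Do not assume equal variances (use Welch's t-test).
Welch's two-sample t-test:
H₀: μ₁ = μ₂
H₁: μ₁ ≠ μ₂
s₁²/n₁ = 8.31²/22 = 3.1389,  s₂²/n₂ = 13.18²/19 = 9.1428
SE = √(s₁²/n₁ + s₂²/n₂) = √(3.1389 + 9.1428) = 3.5045
df (Welch-Satterthwaite) = (s₁²/n₁ + s₂²/n₂)² / [(s₁²/n₁)²/(n₁-1) + (s₂²/n₂)²/(n₂-1)] ≈ 29.50
t = (x̄₁ - x̄₂) / SE = (74.25 - 76.01) / 3.5045 = -1.76 / 3.5045 = -0.502
p-value = 0.6192

Since p-value > α = 0.05, we fail to reject H₀.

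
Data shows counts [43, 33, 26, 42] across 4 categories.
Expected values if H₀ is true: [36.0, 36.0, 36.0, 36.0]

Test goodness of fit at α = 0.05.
Chi-square goodness of fit test:
H₀: observed counts match expected distribution
H₁: observed counts differ from expected distribution
df = k - 1 = 3
χ² = Σ(O - E)²/E
   = (43 - 36.0)²/36.0 + (33 - 36.0)²/36.0 + (26 - 36.0)²/36.0 + (42 - 36.0)²/36.0
   = 1.361 + 0.250 + 2.778 + 1.000
   = 5.39
p-value = 0.1454

Since p-value > α = 0.05, we fail to reject H₀.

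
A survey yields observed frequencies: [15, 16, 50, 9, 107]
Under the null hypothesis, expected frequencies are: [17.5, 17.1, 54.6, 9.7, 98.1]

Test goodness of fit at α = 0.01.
Chi-square goodness of fit test:
H₀: observed counts match expected distribution
H₁: observed counts differ from expected distribution
df = k - 1 = 4
χ² = Σ(O - E)²/E
   = (15 - 17.5)²/17.5 + (16 - 17.1)²/17.1 + (50 - 54.6)²/54.6 + (9 - 9.7)²/9.7 + (107 - 98.1)²/98.1
   = 0.357 + 0.071 + 0.388 + 0.051 + 0.807
   = 1.67
p-value = 0.7955

Since p-value > α = 0.01, we fail to reject H₀.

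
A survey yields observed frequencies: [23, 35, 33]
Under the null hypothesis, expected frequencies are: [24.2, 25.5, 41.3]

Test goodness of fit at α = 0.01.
Chi-square goodness of fit test:
H₀: observed counts match expected distribution
H₁: observed counts differ from expected distribution
df = k - 1 = 2
χ² = Σ(O - E)²/E
   = (23 - 24.2)²/24.2 + (35 - 25.5)²/25.5 + (33 - 41.3)²/41.3
   = 0.060 + 3.539 + 1.668
   = 5.27
p-value = 0.0718

Since p-value > α = 0.01, we fail to reject H₀.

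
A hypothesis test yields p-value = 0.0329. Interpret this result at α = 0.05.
Since p = 0.0329 < α = 0.05, reject H₀.
There is sufficient evidence to reject the null hypothesis; the result is statistically significant at the 0.05 level.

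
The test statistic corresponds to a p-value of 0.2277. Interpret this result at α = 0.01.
Since p = 0.2277 > α = 0.01, fail to reject H₀.
There is insufficient evidence to reject the null hypothesis; the result is not statistically significant at the 0.01 level.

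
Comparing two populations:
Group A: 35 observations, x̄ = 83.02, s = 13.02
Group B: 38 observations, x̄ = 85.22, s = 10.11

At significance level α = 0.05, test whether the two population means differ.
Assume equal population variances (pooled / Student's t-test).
Student's two-sample t-test (equal variances):
H₀: μ₁ = μ₂
H₁: μ₁ ≠ μ₂
df = n₁ + n₂ - 2 = 71
Pooled variance s_p² = [(n₁-1)s₁² + (n₂-1)s₂²] / (n₁ + n₂ - 2) = [(34)(13.02²) + (37)(10.11²)] / 71 = 134.4442
SE = √(s_p²(1/n₁ + 1/n₂)) = √(134.4442 × (1/35 + 1/38)) = 2.7165
t = (x̄₁ - x̄₂) / SE = (83.02 - 85.22) / 2.7165 = -2.20 / 2.7165 = -0.810
p-value = 0.4207

Since p-value > α = 0.05, we fail to reject H₀.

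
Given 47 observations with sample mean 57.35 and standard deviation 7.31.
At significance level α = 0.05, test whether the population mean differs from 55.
One-sample t-test:
H₀: μ = 55
H₁: μ ≠ 55
df = n - 1 = 46
t = (x̄ - μ₀) / (s/√n) = (57.35 - 55) / (7.31/√47) = 2.204
p-value = 0.0326

Since p-value < α = 0.05, we reject H₀.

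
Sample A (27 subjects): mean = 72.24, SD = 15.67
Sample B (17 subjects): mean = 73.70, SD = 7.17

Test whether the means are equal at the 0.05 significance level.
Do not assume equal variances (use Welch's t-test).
Welch's two-sample t-test:
H₀: μ₁ = μ₂
H₁: μ₁ ≠ μ₂
s₁²/n₁ = 15.67²/27 = 9.0944,  s₂²/n₂ = 7.17²/17 = 3.0241
SE = √(s₁²/n₁ + s₂²/n₂) = √(9.0944 + 3.0241) = 3.4812
df (Welch-Satterthwaite) = (s₁²/n₁ + s₂²/n₂)² / [(s₁²/n₁)²/(n₁-1) + (s₂²/n₂)²/(n₂-1)] ≈ 39.13
t = (x̄₁ - x̄₂) / SE = (72.24 - 73.70) / 3.4812 = -1.46 / 3.4812 = -0.419
p-value = 0.6772

Since p-value > α = 0.05, we fail to reject H₀.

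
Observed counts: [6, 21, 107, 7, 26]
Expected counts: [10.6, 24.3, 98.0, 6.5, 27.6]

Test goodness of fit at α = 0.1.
Chi-square goodness of fit test:
H₀: observed counts match expected distribution
H₁: observed counts differ from expected distribution
df = k - 1 = 4
χ² = Σ(O - E)²/E
   = (6 - 10.6)²/10.6 + (21 - 24.3)²/24.3 + (107 - 98.0)²/98.0 + (7 - 6.5)²/6.5 + (26 - 27.6)²/27.6
   = 1.996 + 0.448 + 0.827 + 0.038 + 0.093
   = 3.40
p-value = 0.4929

Since p-value > α = 0.1, we fail to reject H₀.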